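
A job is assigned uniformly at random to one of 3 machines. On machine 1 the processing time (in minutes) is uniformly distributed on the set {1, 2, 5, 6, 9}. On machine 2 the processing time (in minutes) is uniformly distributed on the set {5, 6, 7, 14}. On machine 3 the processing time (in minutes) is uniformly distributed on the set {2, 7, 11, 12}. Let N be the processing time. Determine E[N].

103/15

E[N | machine 1] = (1+2+5+6+9)/5 = 23/5.
E[N | machine 2] = (5+6+7+14)/4 = 8.
E[N | machine 3] = (2+7+11+12)/4 = 8.
By the law of total expectation,
E[N] = (1/3)·(23/5) + (1/3)·(8) + (1/3)·(8) = 103/15.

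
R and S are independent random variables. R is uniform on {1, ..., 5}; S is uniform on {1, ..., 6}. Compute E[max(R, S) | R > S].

Outcomes with R > S: (2,1), (3,1), (3,2), (4,1), (4,2), (4,3), (5,1), (5,2), (5,3), (5,4), each with probability 1/30.
E[max(R, S) | R > S] = (2 + 3 + 3 + 4 + 4 + 4 + 5 + 5 + 5 + 5) / 10 = 4.

4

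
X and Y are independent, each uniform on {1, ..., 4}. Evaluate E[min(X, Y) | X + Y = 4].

4/3

P(X + Y = 4) = 3/16.
Summing min(X,Y)·P(x,y) over outcomes with X + Y = 4 gives 1/4.
E[min(X, Y) | X + Y = 4] = (1/4) / (3/16) = 4/3.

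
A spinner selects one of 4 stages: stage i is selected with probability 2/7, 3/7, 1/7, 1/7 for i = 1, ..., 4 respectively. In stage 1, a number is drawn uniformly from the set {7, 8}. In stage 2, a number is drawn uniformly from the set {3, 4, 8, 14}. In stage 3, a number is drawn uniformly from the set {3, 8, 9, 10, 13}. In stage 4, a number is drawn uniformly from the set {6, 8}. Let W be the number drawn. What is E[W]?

E[W | stage 1] = (7+8)/2 = 15/2.
E[W | stage 2] = (3+4+8+14)/4 = 29/4.
E[W | stage 3] = (3+8+9+10+13)/5 = 43/5.
E[W | stage 4] = (6+8)/2 = 7.
By the law of total expectation,
E[W] = (2/7)·(15/2) + (3/7)·(29/4) + (1/7)·(43/5) + (1/7)·(7) = 1047/140.

1047/140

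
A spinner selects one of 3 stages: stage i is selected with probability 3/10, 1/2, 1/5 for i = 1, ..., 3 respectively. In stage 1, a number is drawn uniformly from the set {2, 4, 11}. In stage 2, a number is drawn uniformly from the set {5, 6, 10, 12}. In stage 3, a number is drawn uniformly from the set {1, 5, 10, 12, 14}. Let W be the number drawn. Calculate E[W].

E[W | stage 1] = (2+4+11)/3 = 17/3.
E[W | stage 2] = (5+6+10+12)/4 = 33/4.
E[W | stage 3] = (1+5+10+12+14)/5 = 42/5.
E[W] = (3/10)·(17/3) + (1/2)·(33/4) + (1/5)·(42/5) = 1501/200.

1501/200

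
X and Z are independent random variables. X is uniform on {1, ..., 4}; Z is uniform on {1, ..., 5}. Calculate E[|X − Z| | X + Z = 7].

5/3

Outcomes with X + Z = 7: (2,5), (3,4), (4,3), each with probability 1/20.
E[|X − Z| | X + Z = 7] = (3 + 1 + 1) / 3 = 5/3.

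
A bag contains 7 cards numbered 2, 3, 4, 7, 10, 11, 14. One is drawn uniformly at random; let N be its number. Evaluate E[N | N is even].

P(N is even) = 4/7.
Σ over the event: 2·1/7 + 4·1/7 + 10·1/7 + 14·1/7 = 30/7.
E[N | N is even] = (30/7) / (4/7) = 15/2.

15/2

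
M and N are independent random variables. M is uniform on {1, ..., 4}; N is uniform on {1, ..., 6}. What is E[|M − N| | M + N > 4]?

19/9

P(M + N > 4) = 3/4.
Summing |M−N|·P(x,y) over outcomes with M + N > 4 gives 19/12.
E[|M − N| | M + N > 4] = (19/12) / (3/4) = 19/9.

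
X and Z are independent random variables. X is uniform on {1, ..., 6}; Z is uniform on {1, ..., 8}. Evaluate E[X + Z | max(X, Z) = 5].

Outcomes with max(X, Z) = 5: (1,5), (2,5), (3,5), (4,5), (5,1), (5,2), (5,3), (5,4), (5,5), each with probability 1/48.
E[X + Z | max(X, Z) = 5] = (6 + 7 + 8 + 9 + 6 + 7 + 8 + 9 + 10) / 9 = 70/9.

70/9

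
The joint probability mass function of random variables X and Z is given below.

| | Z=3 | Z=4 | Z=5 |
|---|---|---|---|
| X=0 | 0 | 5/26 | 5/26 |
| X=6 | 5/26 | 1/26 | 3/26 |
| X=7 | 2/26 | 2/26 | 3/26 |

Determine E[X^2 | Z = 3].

278/7

P(Z = 3) = 7/26.
Σ X^2·P over the event = 36·(5/26) + 49·(2/26) = 139/13.
E[X^2 | Z = 3] = (139/13) / (7/26) = 278/7.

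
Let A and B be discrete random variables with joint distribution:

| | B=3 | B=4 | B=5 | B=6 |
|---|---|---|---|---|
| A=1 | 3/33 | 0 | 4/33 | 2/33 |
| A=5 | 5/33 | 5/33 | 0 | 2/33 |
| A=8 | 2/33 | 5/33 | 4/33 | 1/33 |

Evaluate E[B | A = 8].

13/3

P(A = 8) = 4/11.
Σ B·P over the event = 3·(2/33) + 4·(5/33) + 5·(4/33) + 6·(1/33) = 52/33.
E[B | A = 8] = (52/33) / (4/11) = 13/3.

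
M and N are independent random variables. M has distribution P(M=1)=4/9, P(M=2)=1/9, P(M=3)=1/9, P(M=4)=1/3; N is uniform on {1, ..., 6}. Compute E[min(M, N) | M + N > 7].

11/3

P(M + N > 7) = 2/9.
Summing min(M,N)·P(x,y) over outcomes with M + N > 7 gives 22/27.
E[min(M, N) | M + N > 7] = (22/27) / (2/9) = 11/3.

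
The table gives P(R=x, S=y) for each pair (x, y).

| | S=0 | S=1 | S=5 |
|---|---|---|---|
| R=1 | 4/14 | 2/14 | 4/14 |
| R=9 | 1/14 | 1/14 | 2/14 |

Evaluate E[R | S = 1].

P(S = 1) = 3/14.
Σ R·P over the event = 1·(2/14) + 9·(1/14) = 11/14.
E[R | S = 1] = (11/14) / (3/14) = 11/3.

11/3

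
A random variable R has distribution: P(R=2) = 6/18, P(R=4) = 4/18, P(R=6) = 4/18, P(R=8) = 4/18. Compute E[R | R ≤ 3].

P(R ≤ 3) = 1/3.
Σ over the event: 2·1/3 = 2/3.
E[R | R ≤ 3] = (2/3) / (1/3) = 2.

2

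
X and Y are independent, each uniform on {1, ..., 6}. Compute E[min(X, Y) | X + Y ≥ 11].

Outcomes with X + Y ≥ 11: (5,6), (6,5), (6,6), each with probability 1/36.
E[min(X, Y) | X + Y ≥ 11] = (5 + 5 + 6) / 3 = 16/3.

16/3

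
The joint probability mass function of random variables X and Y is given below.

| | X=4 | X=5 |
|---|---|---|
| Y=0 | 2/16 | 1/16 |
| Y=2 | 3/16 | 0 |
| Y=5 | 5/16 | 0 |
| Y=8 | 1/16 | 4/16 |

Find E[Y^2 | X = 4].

201/11

P(X = 4) = 11/16.
Σ Y^2·P over the event = 0·(2/16) + 4·(3/16) + 25·(5/16) + 64·(1/16) = 201/16.
E[Y^2 | X = 4] = (201/16) / (11/16) = 201/11.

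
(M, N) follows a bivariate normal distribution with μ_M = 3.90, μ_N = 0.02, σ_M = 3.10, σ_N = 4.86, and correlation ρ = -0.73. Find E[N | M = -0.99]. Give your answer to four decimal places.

The regression of N on M has slope ρ·σ_N/σ_M and passes through (μ_M, μ_N).
E[N | M=-0.99] = 0.02 + (-0.73)·(4.86/3.10)·(-0.99 − (3.90)) = 0.02 + (-1.14445)·(-4.89) = 5.6164.

5.6164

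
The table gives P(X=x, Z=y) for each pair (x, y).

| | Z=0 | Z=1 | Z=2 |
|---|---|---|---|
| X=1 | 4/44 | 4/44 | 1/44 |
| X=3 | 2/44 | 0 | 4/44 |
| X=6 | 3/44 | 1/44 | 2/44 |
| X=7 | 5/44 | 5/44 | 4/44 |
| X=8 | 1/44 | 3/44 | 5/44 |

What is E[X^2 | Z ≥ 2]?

P(Z ≥ 2) = 4/11.
Σ X^2·P over the event = 1·(1/44) + 9·(4/44) + 36·(2/44) + 49·(4/44) + 64·(5/44) = 625/44.
E[X^2 | Z ≥ 2] = (625/44) / (4/11) = 625/16.

625/16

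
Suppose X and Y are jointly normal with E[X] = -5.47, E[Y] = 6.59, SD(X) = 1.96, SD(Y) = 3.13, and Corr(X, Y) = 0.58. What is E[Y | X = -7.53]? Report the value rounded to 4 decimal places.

For a bivariate normal, E[Y | X=x] = μ_Y + ρ·(σ_Y/σ_X)·(x − μ_X).
E[Y | X=-7.53] = 6.59 + (0.58)·(3.13/1.96)·(-7.53 − (-5.47)) = 6.59 + (0.92622)·(-2.06) = 4.6820.

4.6820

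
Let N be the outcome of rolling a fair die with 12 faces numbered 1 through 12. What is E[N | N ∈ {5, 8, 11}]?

P(N ∈ {5, 8, 11}) = 1/4.
Σ over the event: 5·1/12 + 8·1/12 + 11·1/12 = 2.
E[N | N ∈ {5, 8, 11}] = (2) / (1/4) = 8.

8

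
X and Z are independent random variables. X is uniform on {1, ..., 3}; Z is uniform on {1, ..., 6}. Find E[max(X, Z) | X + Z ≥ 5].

P(X + Z ≥ 5) = 2/3.
Summing max(X,Z)·P(x,y) over outcomes with X + Z ≥ 5 gives 3.
E[max(X, Z) | X + Z ≥ 5] = (3) / (2/3) = 9/2.

9/2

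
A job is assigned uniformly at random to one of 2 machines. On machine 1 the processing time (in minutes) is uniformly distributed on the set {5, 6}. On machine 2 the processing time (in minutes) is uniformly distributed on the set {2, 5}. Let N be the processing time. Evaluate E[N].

E[N | machine 1] = (5+6)/2 = 11/2.
E[N | machine 2] = (2+5)/2 = 7/2.
E[N] = (1/2)·(11/2) + (1/2)·(7/2) = 9/2.

9/2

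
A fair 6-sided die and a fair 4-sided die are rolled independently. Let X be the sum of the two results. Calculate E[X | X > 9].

10

P(X > 9) = 1/24.
Σ over the event: 10·1/24 = 5/12.
E[X | X > 9] = (5/12) / (1/24) = 10.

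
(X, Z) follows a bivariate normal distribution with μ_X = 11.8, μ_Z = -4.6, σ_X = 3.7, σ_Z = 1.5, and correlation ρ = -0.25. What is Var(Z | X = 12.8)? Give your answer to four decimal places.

2.1094

The conditional variance in a bivariate normal is σ_Z²(1 − ρ²), independent of x.
Var(Z | X=12.8) = (1.5)²·(1 − (-0.25)²) = 2.25·0.9375 = 2.1094.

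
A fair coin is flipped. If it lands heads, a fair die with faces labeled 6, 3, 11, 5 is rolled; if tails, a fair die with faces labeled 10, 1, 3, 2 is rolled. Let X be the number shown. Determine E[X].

E[X | heads] = (6+3+11+5)/4 = 25/4.
E[X | tails] = (10+1+3+2)/4 = 4.
By the law of total expectation,
E[X] = (1/2)·(25/4) + (1/2)·(4) = 41/8.

41/8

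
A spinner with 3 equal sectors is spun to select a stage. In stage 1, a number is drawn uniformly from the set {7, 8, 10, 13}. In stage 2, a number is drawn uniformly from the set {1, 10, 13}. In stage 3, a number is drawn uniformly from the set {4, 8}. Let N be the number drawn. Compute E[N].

47/6

E[N | stage 1] = (7+8+10+13)/4 = 19/2.
E[N | stage 2] = (1+10+13)/3 = 8.
E[N | stage 3] = (4+8)/2 = 6.
By the law of total expectation,
E[N] = (1/3)·(19/2) + (1/3)·(8) + (1/3)·(6) = 47/6.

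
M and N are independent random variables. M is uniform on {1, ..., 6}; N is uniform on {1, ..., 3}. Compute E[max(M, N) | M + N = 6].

Outcomes with M + N = 6: (3,3), (4,2), (5,1), each with probability 1/18.
E[max(M, N) | M + N = 6] = (3 + 4 + 5) / 3 = 4.

4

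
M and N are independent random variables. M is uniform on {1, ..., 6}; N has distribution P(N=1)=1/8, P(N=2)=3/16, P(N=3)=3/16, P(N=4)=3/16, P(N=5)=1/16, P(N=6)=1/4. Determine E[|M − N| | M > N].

P(M > N) = 19/48.
Summing |M−N|·P(x,y) over outcomes with M > N gives 11/12.
E[|M − N| | M > N] = (11/12) / (19/48) = 44/19.

44/19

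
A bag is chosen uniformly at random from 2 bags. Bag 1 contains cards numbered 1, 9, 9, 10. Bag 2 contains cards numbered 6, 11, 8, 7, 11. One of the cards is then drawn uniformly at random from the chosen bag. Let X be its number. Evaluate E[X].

E[X | bag 1] = (1+9+9+10)/4 = 29/4.
E[X | bag 2] = (6+11+8+7+11)/5 = 43/5.
By the law of total expectation,
E[X] = (1/2)·(29/4) + (1/2)·(43/5) = 317/40.

317/40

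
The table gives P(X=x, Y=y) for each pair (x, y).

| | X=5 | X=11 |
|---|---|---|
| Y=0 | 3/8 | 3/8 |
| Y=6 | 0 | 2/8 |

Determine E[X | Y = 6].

P(Y = 6) = 1/4.
Summing X·P(X=x,Y=y) over the conditioning event gives 11/4.
E[X | Y = 6] = (11/4) / (1/4) = 11.

11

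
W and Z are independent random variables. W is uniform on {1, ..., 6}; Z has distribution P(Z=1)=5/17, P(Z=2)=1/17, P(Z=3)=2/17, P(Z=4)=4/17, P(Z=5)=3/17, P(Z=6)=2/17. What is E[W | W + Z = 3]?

11/6

P(W + Z = 3) = 1/17.
Summing W·P(x,y) over outcomes with W + Z = 3 gives 11/102.
E[W | W + Z = 3] = (11/102) / (1/17) = 11/6.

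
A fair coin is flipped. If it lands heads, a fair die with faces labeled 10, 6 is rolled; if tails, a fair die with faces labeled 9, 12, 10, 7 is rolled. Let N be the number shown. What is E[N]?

E[N | heads] = (10+6)/2 = 8.
E[N | tails] = (9+12+10+7)/4 = 19/2.
By the law of total expectation,
E[N] = (1/2)·(8) + (1/2)·(19/2) = 35/4.

35/4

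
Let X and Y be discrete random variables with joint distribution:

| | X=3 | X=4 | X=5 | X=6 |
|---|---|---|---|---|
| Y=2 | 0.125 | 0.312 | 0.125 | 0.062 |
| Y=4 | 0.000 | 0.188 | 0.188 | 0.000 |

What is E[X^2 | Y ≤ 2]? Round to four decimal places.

18.3878

P(Y ≤ 2) = 0.624.
Σ X^2·P over the event = 9·(0.125) + 16·(0.312) + 25·(0.125) + 36·(0.062) = 11.474.
E[X^2 | Y ≤ 2] = (11.474) / (0.624) = 18.3878.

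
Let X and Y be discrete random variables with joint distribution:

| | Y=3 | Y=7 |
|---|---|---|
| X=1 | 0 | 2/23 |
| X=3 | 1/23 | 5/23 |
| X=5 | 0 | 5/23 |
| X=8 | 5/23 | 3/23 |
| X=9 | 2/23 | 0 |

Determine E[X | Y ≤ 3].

61/8

P(Y ≤ 3) = 8/23.
Σ X·P over the event = 3·(1/23) + 8·(5/23) + 9·(2/23) = 61/23.
E[X | Y ≤ 3] = (61/23) / (8/23) = 61/8.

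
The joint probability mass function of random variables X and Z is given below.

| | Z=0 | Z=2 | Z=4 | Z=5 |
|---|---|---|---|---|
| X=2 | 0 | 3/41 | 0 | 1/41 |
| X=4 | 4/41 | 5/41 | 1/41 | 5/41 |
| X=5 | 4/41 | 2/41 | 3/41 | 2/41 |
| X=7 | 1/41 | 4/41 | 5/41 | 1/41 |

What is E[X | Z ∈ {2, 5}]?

P(Z ∈ {2, 5}) = 23/41.
Σ X·P over the event = 2·(3/41) + 2·(1/41) + 4·(5/41) + 4·(5/41) + 5·(2/41) + 5·(2/41) + 7·(4/41) + 7·(1/41) = 103/41.
E[X | Z ∈ {2, 5}] = (103/41) / (23/41) = 103/23.

103/23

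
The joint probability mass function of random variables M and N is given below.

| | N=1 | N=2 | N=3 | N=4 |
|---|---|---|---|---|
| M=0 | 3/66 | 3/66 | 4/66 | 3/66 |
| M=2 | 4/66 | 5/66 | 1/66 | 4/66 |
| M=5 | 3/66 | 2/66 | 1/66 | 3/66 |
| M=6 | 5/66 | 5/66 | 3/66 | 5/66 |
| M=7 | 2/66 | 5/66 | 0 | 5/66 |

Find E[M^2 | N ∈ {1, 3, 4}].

511/23

P(N ∈ {1, 3, 4}) = 23/33.
Summing M^2·P(M=x,N=y) over the conditioning event gives 511/33.
E[M^2 | N ∈ {1, 3, 4}] = (511/33) / (23/33) = 511/23.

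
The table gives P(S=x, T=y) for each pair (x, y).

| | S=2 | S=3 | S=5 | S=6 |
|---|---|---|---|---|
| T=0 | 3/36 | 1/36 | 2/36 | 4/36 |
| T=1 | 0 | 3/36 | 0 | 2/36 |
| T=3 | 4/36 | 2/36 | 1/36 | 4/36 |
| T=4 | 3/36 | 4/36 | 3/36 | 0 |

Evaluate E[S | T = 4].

33/10

P(T = 4) = 5/18.
Σ S·P over the event = 2·(3/36) + 3·(4/36) + 5·(3/36) = 11/12.
E[S | T = 4] = (11/12) / (5/18) = 33/10.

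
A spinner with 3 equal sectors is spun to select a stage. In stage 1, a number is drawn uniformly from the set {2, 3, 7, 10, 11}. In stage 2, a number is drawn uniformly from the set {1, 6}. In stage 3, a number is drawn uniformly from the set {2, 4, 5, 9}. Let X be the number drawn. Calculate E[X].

151/30

E[X | stage 1] = (2+3+7+10+11)/5 = 33/5.
E[X | stage 2] = (1+6)/2 = 7/2.
E[X | stage 3] = (2+4+5+9)/4 = 5.
E[X] = (1/3)·(33/5) + (1/3)·(7/2) + (1/3)·(5) = 151/30.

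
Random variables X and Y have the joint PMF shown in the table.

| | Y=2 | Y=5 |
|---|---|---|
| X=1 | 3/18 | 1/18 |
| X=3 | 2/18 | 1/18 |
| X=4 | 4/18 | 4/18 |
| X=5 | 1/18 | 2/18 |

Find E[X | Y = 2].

P(Y = 2) = 5/9.
Σ X·P over the event = 1·(3/18) + 3·(2/18) + 4·(4/18) + 5·(1/18) = 5/3.
E[X | Y = 2] = (5/3) / (5/9) = 3.

3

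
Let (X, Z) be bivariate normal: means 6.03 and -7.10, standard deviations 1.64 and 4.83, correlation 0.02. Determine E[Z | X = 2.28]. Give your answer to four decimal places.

-7.3209

The regression of Z on X has slope ρ·σ_Z/σ_X and passes through (μ_X, μ_Z).
E[Z | X=2.28] = -7.10 + (0.02)·(4.83/1.64)·(2.28 − (6.03)) = -7.10 + (0.058902)·(-3.75) = -7.3209.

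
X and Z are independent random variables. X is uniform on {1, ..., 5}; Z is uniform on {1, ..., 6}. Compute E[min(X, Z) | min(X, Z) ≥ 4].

Outcomes with min(X, Z) ≥ 4: (4,4), (4,5), (4,6), (5,4), (5,5), (5,6), each with probability 1/30.
E[min(X, Z) | min(X, Z) ≥ 4] = (4 + 4 + 4 + 4 + 5 + 5) / 6 = 13/3.

13/3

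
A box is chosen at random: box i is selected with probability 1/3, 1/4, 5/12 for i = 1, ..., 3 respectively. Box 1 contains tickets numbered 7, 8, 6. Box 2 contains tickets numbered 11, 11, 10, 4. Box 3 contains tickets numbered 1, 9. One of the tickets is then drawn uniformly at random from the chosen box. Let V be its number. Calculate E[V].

E[V | box 1] = (7+8+6)/3 = 7.
E[V | box 2] = (11+11+10+4)/4 = 9.
E[V | box 3] = (1+9)/2 = 5.
By the law of total expectation,
E[V] = (1/3)·(7) + (1/4)·(9) + (5/12)·(5) = 20/3.

20/3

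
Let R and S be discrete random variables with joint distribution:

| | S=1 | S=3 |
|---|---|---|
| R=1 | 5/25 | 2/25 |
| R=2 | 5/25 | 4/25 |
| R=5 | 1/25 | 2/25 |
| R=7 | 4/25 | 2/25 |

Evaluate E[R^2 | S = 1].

82/5

P(S = 1) = 3/5.
Σ R^2·P over the event = 1·(5/25) + 4·(5/25) + 25·(1/25) + 49·(4/25) = 246/25.
E[R^2 | S = 1] = (246/25) / (3/5) = 82/5.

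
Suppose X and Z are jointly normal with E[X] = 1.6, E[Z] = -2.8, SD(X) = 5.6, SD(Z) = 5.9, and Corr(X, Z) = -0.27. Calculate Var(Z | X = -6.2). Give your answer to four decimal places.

32.2724

Var(Z | X=x) = (1 − ρ²)·σ_Z².
Var(Z | X=-6.2) = (5.9)²·(1 − (-0.27)²) = 34.81·0.9271 = 32.2724.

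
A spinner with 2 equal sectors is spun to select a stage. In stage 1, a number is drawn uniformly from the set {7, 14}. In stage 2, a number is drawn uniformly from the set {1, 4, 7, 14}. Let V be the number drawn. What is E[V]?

E[V | stage 1] = (7+14)/2 = 21/2.
E[V | stage 2] = (1+4+7+14)/4 = 13/2.
By the law of total expectation,
E[V] = (1/2)·(21/2) + (1/2)·(13/2) = 17/2.

17/2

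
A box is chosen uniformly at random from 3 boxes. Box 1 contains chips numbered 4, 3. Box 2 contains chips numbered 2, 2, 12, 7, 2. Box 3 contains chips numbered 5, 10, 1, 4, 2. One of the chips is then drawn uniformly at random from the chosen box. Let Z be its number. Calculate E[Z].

E[Z | box 1] = (4+3)/2 = 7/2.
E[Z | box 2] = (2+2+12+7+2)/5 = 5.
E[Z | box 3] = (5+10+1+4+2)/5 = 22/5.
E[Z] = (1/3)·(7/2) + (1/3)·(5) + (1/3)·(22/5) = 43/10.

43/10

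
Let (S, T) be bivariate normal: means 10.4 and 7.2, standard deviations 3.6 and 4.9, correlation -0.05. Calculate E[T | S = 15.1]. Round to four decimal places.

E[T | S=x] = μ_T + ρ(σ_T/σ_S)(x − μ_S) for jointly normal variables.
E[T | S=15.1] = 7.2 + (-0.05)·(4.9/3.6)·(15.1 − (10.4)) = 7.2 + (-0.068056)·(4.7) = 6.8801.

6.8801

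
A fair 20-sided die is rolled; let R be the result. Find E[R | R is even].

11

Given R is even, R is equally likely to be any of {2, 4, 6, 8, 10, 12, 14, 16, 18, 20}.
E[R | R is even] = (2 + 4 + 6 + 8 + 10 + 12 + 14 + 16 + 18 + 20) / 10 = 11.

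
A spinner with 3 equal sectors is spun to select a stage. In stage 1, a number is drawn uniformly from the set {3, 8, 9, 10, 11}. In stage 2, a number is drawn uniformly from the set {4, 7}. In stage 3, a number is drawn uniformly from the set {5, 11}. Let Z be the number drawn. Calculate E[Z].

217/30

E[Z | stage 1] = (3+8+9+10+11)/5 = 41/5.
E[Z | stage 2] = (4+7)/2 = 11/2.
E[Z | stage 3] = (5+11)/2 = 8.
By the law of total expectation,
E[Z] = (1/3)·(41/5) + (1/3)·(11/2) + (1/3)·(8) = 217/30.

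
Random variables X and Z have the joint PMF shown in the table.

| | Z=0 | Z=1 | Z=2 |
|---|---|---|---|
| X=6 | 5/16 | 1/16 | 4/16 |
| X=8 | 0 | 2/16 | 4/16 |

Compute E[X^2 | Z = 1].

P(Z = 1) = 3/16.
Σ X^2·P over the event = 36·(1/16) + 64·(2/16) = 41/4.
E[X^2 | Z = 1] = (41/4) / (3/16) = 164/3.

164/3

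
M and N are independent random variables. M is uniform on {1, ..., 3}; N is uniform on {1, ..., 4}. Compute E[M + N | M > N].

4

Outcomes with M > N: (2,1), (3,1), (3,2), each with probability 1/12.
E[M + N | M > N] = (3 + 4 + 5) / 3 = 4.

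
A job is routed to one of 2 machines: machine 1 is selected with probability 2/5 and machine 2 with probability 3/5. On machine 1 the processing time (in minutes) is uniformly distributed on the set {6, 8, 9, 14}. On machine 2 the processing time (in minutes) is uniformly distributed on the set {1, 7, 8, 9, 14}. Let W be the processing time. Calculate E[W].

419/50

E[W | machine 1] = (6+8+9+14)/4 = 37/4.
E[W | machine 2] = (1+7+8+9+14)/5 = 39/5.
E[W] = (2/5)·(37/4) + (3/5)·(39/5) = 419/50.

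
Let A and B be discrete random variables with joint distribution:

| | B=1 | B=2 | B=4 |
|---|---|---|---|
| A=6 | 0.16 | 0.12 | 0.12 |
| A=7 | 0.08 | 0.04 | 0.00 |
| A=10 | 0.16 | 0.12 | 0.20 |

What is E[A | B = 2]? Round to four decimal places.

7.8571

P(B = 2) = 0.28.
Σ A·P over the event = 6·(0.12) + 7·(0.04) + 10·(0.12) = 2.20.
E[A | B = 2] = (2.20) / (0.28) = 7.8571.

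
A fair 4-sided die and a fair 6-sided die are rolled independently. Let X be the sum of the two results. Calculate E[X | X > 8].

28/3

P(X > 8) = 1/8.
Σ over the event: 9·1/12 + 10·1/24 = 7/6.
E[X | X > 8] = (7/6) / (1/8) = 28/3.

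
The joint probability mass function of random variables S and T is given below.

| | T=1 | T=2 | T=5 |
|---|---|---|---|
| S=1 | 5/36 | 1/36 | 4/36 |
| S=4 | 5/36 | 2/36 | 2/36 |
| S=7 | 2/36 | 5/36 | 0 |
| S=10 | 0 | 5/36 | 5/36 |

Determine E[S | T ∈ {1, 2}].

133/25

P(T ∈ {1, 2}) = 25/36.
Summing S·P(S=x,T=y) over the conditioning event gives 133/36.
E[S | T ∈ {1, 2}] = (133/36) / (25/36) = 133/25.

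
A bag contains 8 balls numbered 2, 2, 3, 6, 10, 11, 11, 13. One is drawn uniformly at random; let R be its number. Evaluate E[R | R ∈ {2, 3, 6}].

13/4

P(R ∈ {2, 3, 6}) = 1/2.
Σ over the event: 2·1/4 + 3·1/8 + 6·1/8 = 13/8.
E[R | R ∈ {2, 3, 6}] = (13/8) / (1/2) = 13/4.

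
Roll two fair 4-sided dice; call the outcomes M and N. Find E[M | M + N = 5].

Outcomes with M + N = 5: (1,4), (2,3), (3,2), (4,1), each with probability 1/16.
E[M | M + N = 5] = (1 + 2 + 3 + 4) / 4 = 5/2.

5/2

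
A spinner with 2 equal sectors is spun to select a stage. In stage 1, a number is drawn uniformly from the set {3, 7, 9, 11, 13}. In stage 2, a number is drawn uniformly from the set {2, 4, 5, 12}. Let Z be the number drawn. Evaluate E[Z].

E[Z | stage 1] = (3+7+9+11+13)/5 = 43/5.
E[Z | stage 2] = (2+4+5+12)/4 = 23/4.
By the law of total expectation,
E[Z] = (1/2)·(43/5) + (1/2)·(23/4) = 287/40.

287/40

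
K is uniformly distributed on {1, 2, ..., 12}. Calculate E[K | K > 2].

15/2

Given K > 2, K is equally likely to be any of {3, 4, 5, 6, 7, 8, 9, 10, 11, 12}.
E[K | K > 2] = (3 + 4 + 5 + 6 + 7 + 8 + 9 + 10 + 11 + 12) / 10 = 15/2.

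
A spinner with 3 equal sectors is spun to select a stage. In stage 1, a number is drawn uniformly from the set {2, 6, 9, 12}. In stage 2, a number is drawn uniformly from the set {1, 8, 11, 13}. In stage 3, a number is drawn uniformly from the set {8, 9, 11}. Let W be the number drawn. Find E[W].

149/18

E[W | stage 1] = (2+6+9+12)/4 = 29/4.
E[W | stage 2] = (1+8+11+13)/4 = 33/4.
E[W | stage 3] = (8+9+11)/3 = 28/3.
E[W] = (1/3)·(29/4) + (1/3)·(33/4) + (1/3)·(28/3) = 149/18.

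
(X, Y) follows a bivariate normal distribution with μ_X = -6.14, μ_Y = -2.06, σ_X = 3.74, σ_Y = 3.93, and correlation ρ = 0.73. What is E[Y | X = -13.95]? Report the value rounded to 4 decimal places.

E[Y | X=x] = μ_Y + ρ(σ_Y/σ_X)(x − μ_X) for jointly normal variables.
E[Y | X=-13.95] = -2.06 + (0.73)·(3.93/3.74)·(-13.95 − (-6.14)) = -2.06 + (0.767086)·(-7.81) = -8.0509.

-8.0509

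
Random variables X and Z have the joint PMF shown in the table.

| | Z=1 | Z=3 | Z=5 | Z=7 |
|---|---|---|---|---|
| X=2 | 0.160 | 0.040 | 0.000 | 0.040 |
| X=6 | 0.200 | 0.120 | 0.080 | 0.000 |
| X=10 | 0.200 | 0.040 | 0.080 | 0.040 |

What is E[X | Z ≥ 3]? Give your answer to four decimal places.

6.7273

P(Z ≥ 3) = 0.440.
Σ X·P over the event = 2·(0.040) + 2·(0.040) + 6·(0.120) + 6·(0.080) + 10·(0.040) + 10·(0.080) + 10·(0.040) = 2.960.
E[X | Z ≥ 3] = (2.960) / (0.440) = 6.7273.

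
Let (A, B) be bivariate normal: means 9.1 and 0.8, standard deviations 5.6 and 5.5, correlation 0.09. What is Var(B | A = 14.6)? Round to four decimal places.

30.0050

The conditional variance in a bivariate normal is σ_B²(1 − ρ²), independent of x.
Var(B | A=14.6) = (5.5)²·(1 − (0.09)²) = 30.25·0.9919 = 30.0050.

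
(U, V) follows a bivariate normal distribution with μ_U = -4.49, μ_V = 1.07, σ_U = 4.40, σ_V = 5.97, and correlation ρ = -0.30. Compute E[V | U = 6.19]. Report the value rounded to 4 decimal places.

-3.2772

For a bivariate normal, E[V | U=x] = μ_V + ρ·(σ_V/σ_U)·(x − μ_U).
E[V | U=6.19] = 1.07 + (-0.30)·(5.97/4.40)·(6.19 − (-4.49)) = 1.07 + (-0.407045)·(10.68) = -3.2772.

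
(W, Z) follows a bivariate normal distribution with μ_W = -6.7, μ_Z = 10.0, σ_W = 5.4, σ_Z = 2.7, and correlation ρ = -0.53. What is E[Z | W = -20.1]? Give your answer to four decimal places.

13.5510

For a bivariate normal, E[Z | W=x] = μ_Z + ρ·(σ_Z/σ_W)·(x − μ_W).
E[Z | W=-20.1] = 10.0 + (-0.53)·(2.7/5.4)·(-20.1 − (-6.7)) = 10.0 + (-0.265)·(-13.4) = 13.5510.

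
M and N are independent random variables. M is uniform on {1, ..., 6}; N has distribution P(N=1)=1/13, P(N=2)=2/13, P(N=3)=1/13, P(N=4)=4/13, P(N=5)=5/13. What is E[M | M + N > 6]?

P(M + N > 6) = 49/78.
Summing M·P(x,y) over outcomes with M + N > 6 gives 215/78.
E[M | M + N > 6] = (215/78) / (49/78) = 215/49.

215/49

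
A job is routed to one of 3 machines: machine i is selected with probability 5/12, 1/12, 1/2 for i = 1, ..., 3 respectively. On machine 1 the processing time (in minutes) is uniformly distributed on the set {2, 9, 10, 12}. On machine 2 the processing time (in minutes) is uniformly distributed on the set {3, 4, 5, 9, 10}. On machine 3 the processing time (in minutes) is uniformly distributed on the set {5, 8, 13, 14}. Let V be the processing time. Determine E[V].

E[V | machine 1] = (2+9+10+12)/4 = 33/4.
E[V | machine 2] = (3+4+5+9+10)/5 = 31/5.
E[V | machine 3] = (5+8+13+14)/4 = 10.
By the law of total expectation,
E[V] = (5/12)·(33/4) + (1/12)·(31/5) + (1/2)·(10) = 2149/240.

2149/240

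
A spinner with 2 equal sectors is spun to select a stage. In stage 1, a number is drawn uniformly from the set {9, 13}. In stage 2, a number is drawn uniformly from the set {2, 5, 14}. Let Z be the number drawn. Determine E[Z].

9

E[Z | stage 1] = (9+13)/2 = 11.
E[Z | stage 2] = (2+5+14)/3 = 7.
E[Z] = (1/2)·(11) + (1/2)·(7) = 9.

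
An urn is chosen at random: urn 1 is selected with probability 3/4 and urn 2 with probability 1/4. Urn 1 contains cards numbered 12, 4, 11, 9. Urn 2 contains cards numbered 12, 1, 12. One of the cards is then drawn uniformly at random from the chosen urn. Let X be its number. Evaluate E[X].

E[X | urn 1] = (12+4+11+9)/4 = 9.
E[X | urn 2] = (12+1+12)/3 = 25/3.
E[X] = (3/4)·(9) + (1/4)·(25/3) = 53/6.

53/6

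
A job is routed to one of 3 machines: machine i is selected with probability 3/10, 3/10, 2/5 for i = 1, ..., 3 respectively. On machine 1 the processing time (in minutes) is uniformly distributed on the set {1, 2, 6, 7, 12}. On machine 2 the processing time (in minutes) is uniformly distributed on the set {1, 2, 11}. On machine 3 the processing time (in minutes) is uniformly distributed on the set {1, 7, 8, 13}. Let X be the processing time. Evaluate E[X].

E[X | machine 1] = (1+2+6+7+12)/5 = 28/5.
E[X | machine 2] = (1+2+11)/3 = 14/3.
E[X | machine 3] = (1+7+8+13)/4 = 29/4.
E[X] = (3/10)·(28/5) + (3/10)·(14/3) + (2/5)·(29/4) = 299/50.

299/50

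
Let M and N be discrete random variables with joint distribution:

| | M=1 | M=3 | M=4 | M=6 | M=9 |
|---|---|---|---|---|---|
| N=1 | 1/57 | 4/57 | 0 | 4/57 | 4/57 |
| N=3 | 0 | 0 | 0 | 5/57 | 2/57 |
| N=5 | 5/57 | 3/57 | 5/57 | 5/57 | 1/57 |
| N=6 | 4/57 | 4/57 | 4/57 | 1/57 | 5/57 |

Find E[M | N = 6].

P(N = 6) = 6/19.
Σ M·P over the event = 1·(4/57) + 3·(4/57) + 4·(4/57) + 6·(1/57) + 9·(5/57) = 83/57.
E[M | N = 6] = (83/57) / (6/19) = 83/18.

83/18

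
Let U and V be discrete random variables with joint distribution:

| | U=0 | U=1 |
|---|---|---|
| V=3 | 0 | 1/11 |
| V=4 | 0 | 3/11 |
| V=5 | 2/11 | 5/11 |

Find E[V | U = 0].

5

P(U = 0) = 2/11.
Σ V·P over the event = 5·(2/11) = 10/11.
E[V | U = 0] = (10/11) / (2/11) = 5.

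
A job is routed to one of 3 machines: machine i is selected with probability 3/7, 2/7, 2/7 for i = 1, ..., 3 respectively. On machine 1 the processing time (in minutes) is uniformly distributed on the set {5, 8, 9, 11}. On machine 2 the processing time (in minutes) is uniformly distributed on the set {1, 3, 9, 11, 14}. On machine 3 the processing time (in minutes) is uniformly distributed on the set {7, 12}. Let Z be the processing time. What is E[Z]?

E[Z | machine 1] = (5+8+9+11)/4 = 33/4.
E[Z | machine 2] = (1+3+9+11+14)/5 = 38/5.
E[Z | machine 3] = (7+12)/2 = 19/2.
E[Z] = (3/7)·(33/4) + (2/7)·(38/5) + (2/7)·(19/2) = 1179/140.

1179/140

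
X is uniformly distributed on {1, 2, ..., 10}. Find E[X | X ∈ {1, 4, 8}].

P(X ∈ {1, 4, 8}) = 3/10.
Σ over the event: 1·1/10 + 4·1/10 + 8·1/10 = 13/10.
E[X | X ∈ {1, 4, 8}] = (13/10) / (3/10) = 13/3.

13/3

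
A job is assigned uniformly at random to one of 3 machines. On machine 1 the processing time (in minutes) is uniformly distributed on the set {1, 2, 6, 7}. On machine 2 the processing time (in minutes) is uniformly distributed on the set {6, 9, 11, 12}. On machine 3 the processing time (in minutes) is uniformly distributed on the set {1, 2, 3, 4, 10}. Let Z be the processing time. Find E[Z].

E[Z | machine 1] = (1+2+6+7)/4 = 4.
E[Z | machine 2] = (6+9+11+12)/4 = 19/2.
E[Z | machine 3] = (1+2+3+4+10)/5 = 4.
By the law of total expectation,
E[Z] = (1/3)·(4) + (1/3)·(19/2) + (1/3)·(4) = 35/6.

35/6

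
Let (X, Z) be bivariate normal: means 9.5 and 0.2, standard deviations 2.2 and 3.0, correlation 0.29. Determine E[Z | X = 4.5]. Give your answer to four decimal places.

E[Z | X=x] = μ_Z + ρ(σ_Z/σ_X)(x − μ_X) for jointly normal variables.
E[Z | X=4.5] = 0.2 + (0.29)·(3.0/2.2)·(4.5 − (9.5)) = 0.2 + (0.39545)·(-5) = -1.7773.

-1.7773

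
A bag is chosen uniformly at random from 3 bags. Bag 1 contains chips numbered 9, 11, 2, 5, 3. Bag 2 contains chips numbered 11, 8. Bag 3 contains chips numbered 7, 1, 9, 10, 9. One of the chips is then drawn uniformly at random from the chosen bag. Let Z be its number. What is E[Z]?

227/30

E[Z | bag 1] = (9+11+2+5+3)/5 = 6.
E[Z | bag 2] = (11+8)/2 = 19/2.
E[Z | bag 3] = (7+1+9+10+9)/5 = 36/5.
By the law of total expectation,
E[Z] = (1/3)·(6) + (1/3)·(19/2) + (1/3)·(36/5) = 227/30.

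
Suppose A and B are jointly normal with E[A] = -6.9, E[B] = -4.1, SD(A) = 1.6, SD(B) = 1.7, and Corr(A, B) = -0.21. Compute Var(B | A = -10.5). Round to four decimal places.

2.7626

The conditional variance in a bivariate normal is σ_B²(1 − ρ²), independent of x.
Var(B | A=-10.5) = (1.7)²·(1 − (-0.21)²) = 2.89·0.9559 = 2.7626.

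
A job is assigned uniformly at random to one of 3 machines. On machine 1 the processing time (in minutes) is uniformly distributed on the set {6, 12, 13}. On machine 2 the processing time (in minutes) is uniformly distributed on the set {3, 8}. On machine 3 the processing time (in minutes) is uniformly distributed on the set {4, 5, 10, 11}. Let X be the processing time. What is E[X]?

70/9

E[X | machine 1] = (6+12+13)/3 = 31/3.
E[X | machine 2] = (3+8)/2 = 11/2.
E[X | machine 3] = (4+5+10+11)/4 = 15/2.
By the law of total expectation,
E[X] = (1/3)·(31/3) + (1/3)·(11/2) + (1/3)·(15/2) = 70/9.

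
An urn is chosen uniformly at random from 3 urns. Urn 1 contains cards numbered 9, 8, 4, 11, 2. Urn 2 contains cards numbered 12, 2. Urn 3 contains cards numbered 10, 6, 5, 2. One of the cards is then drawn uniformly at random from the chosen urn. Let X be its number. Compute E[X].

391/60

E[X | urn 1] = (9+8+4+11+2)/5 = 34/5.
E[X | urn 2] = (12+2)/2 = 7.
E[X | urn 3] = (10+6+5+2)/4 = 23/4.
By the law of total expectation,
E[X] = (1/3)·(34/5) + (1/3)·(7) + (1/3)·(23/4) = 391/60.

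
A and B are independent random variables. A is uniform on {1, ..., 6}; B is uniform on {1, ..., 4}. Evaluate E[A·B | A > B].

P(A > B) = 7/12.
Summing AB·P(x,y) over outcomes with A > B gives 145/24.
E[A·B | A > B] = (145/24) / (7/12) = 145/14.

145/14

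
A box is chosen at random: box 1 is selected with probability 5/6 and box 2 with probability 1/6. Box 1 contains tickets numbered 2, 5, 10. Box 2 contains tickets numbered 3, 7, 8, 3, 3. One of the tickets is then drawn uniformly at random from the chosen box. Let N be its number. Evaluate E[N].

E[N | box 1] = (2+5+10)/3 = 17/3.
E[N | box 2] = (3+7+8+3+3)/5 = 24/5.
E[N] = (5/6)·(17/3) + (1/6)·(24/5) = 497/90.

497/90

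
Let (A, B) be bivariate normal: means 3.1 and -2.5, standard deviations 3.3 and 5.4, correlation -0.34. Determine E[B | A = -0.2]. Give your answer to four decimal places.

The regression of B on A has slope ρ·σ_B/σ_A and passes through (μ_A, μ_B).
E[B | A=-0.2] = -2.5 + (-0.34)·(5.4/3.3)·(-0.2 − (3.1)) = -2.5 + (-0.55636)·(-3.3) = -0.6640.

-0.6640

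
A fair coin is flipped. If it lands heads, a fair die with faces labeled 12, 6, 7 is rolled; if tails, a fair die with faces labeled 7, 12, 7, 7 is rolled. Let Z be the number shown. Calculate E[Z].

E[Z | heads] = (12+6+7)/3 = 25/3.
E[Z | tails] = (7+12+7+7)/4 = 33/4.
By the law of total expectation,
E[Z] = (1/2)·(25/3) + (1/2)·(33/4) = 199/24.

199/24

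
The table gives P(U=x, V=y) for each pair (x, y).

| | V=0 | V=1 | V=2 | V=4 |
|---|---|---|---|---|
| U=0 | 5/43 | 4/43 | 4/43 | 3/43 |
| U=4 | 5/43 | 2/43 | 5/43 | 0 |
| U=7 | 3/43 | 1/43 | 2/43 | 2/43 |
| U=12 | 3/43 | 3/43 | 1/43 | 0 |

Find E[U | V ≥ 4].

P(V ≥ 4) = 5/43.
Σ U·P over the event = 0·(3/43) + 7·(2/43) = 14/43.
E[U | V ≥ 4] = (14/43) / (5/43) = 14/5.

14/5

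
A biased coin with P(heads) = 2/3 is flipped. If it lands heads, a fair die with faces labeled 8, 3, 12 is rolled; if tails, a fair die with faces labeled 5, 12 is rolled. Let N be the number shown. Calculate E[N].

143/18

E[N | heads] = (8+3+12)/3 = 23/3.
E[N | tails] = (5+12)/2 = 17/2.
By the law of total expectation,
E[N] = (2/3)·(23/3) + (1/3)·(17/2) = 143/18.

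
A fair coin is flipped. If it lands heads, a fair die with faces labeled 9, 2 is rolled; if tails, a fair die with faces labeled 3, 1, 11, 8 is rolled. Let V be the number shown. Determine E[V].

E[V | heads] = (9+2)/2 = 11/2.
E[V | tails] = (3+1+11+8)/4 = 23/4.
By the law of total expectation,
E[V] = (1/2)·(11/2) + (1/2)·(23/4) = 45/8.

45/8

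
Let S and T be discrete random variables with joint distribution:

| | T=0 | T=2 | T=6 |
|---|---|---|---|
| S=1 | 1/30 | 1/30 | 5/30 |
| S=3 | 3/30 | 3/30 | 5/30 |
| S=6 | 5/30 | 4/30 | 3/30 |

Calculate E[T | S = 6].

P(S = 6) = 2/5.
Σ T·P over the event = 0·(5/30) + 2·(4/30) + 6·(3/30) = 13/15.
E[T | S = 6] = (13/15) / (2/5) = 13/6.

13/6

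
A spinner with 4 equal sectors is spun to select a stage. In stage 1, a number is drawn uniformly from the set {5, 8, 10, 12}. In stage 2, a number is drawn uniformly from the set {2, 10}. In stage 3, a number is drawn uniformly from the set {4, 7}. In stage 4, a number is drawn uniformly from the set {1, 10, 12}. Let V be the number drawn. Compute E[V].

335/48

E[V | stage 1] = (5+8+10+12)/4 = 35/4.
E[V | stage 2] = (2+10)/2 = 6.
E[V | stage 3] = (4+7)/2 = 11/2.
E[V | stage 4] = (1+10+12)/3 = 23/3.
By the law of total expectation,
E[V] = (1/4)·(35/4) + (1/4)·(6) + (1/4)·(11/2) + (1/4)·(23/3) = 335/48.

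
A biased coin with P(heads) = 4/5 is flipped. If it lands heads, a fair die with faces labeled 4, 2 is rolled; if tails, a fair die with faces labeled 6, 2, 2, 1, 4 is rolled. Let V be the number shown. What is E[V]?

E[V | heads] = (4+2)/2 = 3.
E[V | tails] = (6+2+2+1+4)/5 = 3.
E[V] = (4/5)·(3) + (1/5)·(3) = 3.

3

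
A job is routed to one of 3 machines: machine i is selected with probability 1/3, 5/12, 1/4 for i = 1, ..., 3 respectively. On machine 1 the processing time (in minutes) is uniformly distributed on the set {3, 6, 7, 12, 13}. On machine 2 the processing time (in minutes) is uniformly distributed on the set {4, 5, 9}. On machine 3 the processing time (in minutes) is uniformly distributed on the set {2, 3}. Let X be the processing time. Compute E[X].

E[X | machine 1] = (3+6+7+12+13)/5 = 41/5.
E[X | machine 2] = (4+5+9)/3 = 6.
E[X | machine 3] = (2+3)/2 = 5/2.
By the law of total expectation,
E[X] = (1/3)·(41/5) + (5/12)·(6) + (1/4)·(5/2) = 703/120.

703/120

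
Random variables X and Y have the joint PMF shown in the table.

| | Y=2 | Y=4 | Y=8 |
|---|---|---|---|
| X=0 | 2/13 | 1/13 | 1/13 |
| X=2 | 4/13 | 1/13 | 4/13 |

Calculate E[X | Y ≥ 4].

P(Y ≥ 4) = 7/13.
Σ X·P over the event = 0·(1/13) + 0·(1/13) + 2·(1/13) + 2·(4/13) = 10/13.
E[X | Y ≥ 4] = (10/13) / (7/13) = 10/7.

10/7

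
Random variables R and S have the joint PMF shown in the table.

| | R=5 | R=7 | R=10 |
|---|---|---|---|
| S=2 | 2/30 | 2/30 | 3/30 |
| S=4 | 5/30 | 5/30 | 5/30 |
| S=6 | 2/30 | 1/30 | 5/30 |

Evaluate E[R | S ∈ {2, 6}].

121/15

P(S ∈ {2, 6}) = 1/2.
Σ R·P over the event = 5·(2/30) + 5·(2/30) + 7·(2/30) + 7·(1/30) + 10·(3/30) + 10·(5/30) = 121/30.
E[R | S ∈ {2, 6}] = (121/30) / (1/2) = 121/15.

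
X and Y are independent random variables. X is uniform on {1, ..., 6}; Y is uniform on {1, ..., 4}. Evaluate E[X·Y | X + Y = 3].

Outcomes with X + Y = 3: (1,2), (2,1), each with probability 1/24.
E[X·Y | X + Y = 3] = (2 + 2) / 2 = 2.

2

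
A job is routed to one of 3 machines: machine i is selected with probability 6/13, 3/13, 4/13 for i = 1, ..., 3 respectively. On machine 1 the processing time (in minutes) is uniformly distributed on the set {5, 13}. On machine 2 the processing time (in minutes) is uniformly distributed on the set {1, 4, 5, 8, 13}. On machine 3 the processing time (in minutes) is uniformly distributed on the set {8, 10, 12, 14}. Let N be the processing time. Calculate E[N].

E[N | machine 1] = (5+13)/2 = 9.
E[N | machine 2] = (1+4+5+8+13)/5 = 31/5.
E[N | machine 3] = (8+10+12+14)/4 = 11.
E[N] = (6/13)·(9) + (3/13)·(31/5) + (4/13)·(11) = 583/65.

583/65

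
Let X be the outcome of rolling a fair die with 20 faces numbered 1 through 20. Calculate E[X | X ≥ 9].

Given X ≥ 9, X is equally likely to be any of {9, 10, 11, 12, 13, 14, 15, 16, 17, 18, 19, 20}.
E[X | X ≥ 9] = (9 + 10 + 11 + 12 + 13 + 14 + 15 + 16 + 17 + 18 + 19 + 20) / 12 = 29/2.

29/2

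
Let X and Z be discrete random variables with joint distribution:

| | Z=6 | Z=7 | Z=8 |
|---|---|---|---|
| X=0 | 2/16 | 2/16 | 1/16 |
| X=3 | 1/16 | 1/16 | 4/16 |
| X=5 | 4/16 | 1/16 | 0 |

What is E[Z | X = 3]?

P(X = 3) = 3/8.
Summing Z·P(X=x,Z=y) over the conditioning event gives 45/16.
E[Z | X = 3] = (45/16) / (3/8) = 15/2.

15/2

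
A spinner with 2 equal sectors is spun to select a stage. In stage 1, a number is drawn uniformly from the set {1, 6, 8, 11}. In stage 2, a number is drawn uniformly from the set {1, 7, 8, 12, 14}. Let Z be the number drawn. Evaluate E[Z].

E[Z | stage 1] = (1+6+8+11)/4 = 13/2.
E[Z | stage 2] = (1+7+8+12+14)/5 = 42/5.
By the law of total expectation,
E[Z] = (1/2)·(13/2) + (1/2)·(42/5) = 149/20.

149/20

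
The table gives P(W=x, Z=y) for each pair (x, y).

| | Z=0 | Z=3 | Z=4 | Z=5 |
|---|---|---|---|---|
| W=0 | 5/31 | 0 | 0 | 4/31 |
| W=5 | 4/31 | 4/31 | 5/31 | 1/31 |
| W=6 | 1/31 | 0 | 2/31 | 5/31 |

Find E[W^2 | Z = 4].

P(Z = 4) = 7/31.
Σ W^2·P over the event = 25·(5/31) + 36·(2/31) = 197/31.
E[W^2 | Z = 4] = (197/31) / (7/31) = 197/7.

197/7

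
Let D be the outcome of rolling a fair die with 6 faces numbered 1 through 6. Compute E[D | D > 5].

6

Given D > 5, D is equally likely to be any of {6}.
E[D | D > 5] = (6) / 1 = 6.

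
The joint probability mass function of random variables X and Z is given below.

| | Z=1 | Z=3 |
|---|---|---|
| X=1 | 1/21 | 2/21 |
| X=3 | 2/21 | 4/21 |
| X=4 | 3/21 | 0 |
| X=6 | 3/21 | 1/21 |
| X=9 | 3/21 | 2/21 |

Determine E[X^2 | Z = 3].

P(Z = 3) = 3/7.
Σ X^2·P over the event = 1·(2/21) + 9·(4/21) + 36·(1/21) + 81·(2/21) = 236/21.
E[X^2 | Z = 3] = (236/21) / (3/7) = 236/9.

236/9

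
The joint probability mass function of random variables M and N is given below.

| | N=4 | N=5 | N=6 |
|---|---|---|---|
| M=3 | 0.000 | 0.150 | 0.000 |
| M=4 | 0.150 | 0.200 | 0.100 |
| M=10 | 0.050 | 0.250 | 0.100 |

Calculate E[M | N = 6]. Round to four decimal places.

P(N = 6) = 0.200.
Σ M·P over the event = 4·(0.100) + 10·(0.100) = 1.400.
E[M | N = 6] = (1.400) / (0.200) = 7.0000.

7.0000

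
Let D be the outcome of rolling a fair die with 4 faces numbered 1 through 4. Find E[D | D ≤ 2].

Given D ≤ 2, D is equally likely to be any of {1, 2}.
E[D | D ≤ 2] = (1 + 2) / 2 = 3/2.

3/2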